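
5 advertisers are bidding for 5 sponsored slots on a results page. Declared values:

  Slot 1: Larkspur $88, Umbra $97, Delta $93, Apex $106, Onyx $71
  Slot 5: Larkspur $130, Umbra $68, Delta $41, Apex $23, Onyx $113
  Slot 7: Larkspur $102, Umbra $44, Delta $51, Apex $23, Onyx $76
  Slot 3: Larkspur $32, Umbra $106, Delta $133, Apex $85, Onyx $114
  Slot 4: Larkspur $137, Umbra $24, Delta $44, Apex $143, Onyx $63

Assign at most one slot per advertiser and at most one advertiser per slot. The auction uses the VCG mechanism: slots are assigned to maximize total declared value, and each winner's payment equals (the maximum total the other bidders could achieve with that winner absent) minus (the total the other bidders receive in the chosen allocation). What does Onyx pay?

Efficient allocation: Larkspur→Slot 7 ($102), Umbra→Slot 1 ($97), Delta→Slot 3 ($133), Apex→Slot 4 ($143), Onyx→Slot 5 ($113); total welfare W = $588.
Onyx receives Slot 5 at value $113, so the others get W − 113 = $475.
Without Onyx: best allocation of the remaining 4 bidders over all 5 slots is Larkspur→Slot 5 ($130), Umbra→Slot 1 ($97), Delta→Slot 3 ($133), Apex→Slot 4 ($143), total $503.
VCG payment = (others' best without Onyx) − (others' welfare with Onyx) = 503 − 475 = $28.

Onyx pays $28.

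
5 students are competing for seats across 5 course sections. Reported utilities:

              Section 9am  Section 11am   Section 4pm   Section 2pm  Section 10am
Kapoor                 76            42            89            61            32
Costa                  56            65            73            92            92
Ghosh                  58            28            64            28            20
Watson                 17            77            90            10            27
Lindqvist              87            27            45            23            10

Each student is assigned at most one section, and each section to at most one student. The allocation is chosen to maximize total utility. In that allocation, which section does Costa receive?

Costa receives Section 10am.

Optimal: Kapoor→Section 2pm (61 points), Costa→Section 10am (92 points), Ghosh→Section 4pm (64 points), Watson→Section 11am (77 points), Lindqvist→Section 9am (87 points) — total 61+92+64+77+87 = 381 points.
Column-greedy (each section in turn goes to its best remaining student) gives 365 points, worse by 16.
No other one-to-one assignment exceeds 381 points.
Costa's own top section is Section 2pm (92 points), but forcing Costa→Section 2pm and reassigning the rest optimally gives only 365 points — worse by 16.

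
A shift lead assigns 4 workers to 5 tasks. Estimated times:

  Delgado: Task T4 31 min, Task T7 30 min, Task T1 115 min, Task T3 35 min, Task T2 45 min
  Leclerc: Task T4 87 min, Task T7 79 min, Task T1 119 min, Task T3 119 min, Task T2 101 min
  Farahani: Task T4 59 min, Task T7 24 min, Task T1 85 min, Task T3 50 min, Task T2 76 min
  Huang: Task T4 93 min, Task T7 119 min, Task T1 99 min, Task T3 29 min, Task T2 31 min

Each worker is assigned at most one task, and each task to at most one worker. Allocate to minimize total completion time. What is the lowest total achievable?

Optimal: Delgado→Task T3 (35 min), Leclerc→Task T4 (87 min), Farahani→Task T7 (24 min), Huang→Task T2 (31 min) — total 35+87+24+31 = 177 min.
Column-greedy (each task in turn goes to its cheapest remaining worker) gives 273 min, worse by 96.
Swapping Farahani↔Huang (Farahani→Task T2 76 min, Huang→Task T7 119 min) adds 140.
Every other assignment is strictly worse.

Min total: 177 min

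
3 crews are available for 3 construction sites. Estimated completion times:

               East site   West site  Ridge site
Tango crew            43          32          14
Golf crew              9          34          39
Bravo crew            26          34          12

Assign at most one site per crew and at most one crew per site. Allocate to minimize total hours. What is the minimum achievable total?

This is the linear assignment problem.
Optimal: Tango crew→West site (32 hours), Golf crew→East site (9 hours), Bravo crew→Ridge site (12 hours) — total 32+9+12 = 53 hours.
Row-greedy (each crew in turn takes its cheapest remaining site) gives 57 hours, worse by 4.

Min total: 53 hours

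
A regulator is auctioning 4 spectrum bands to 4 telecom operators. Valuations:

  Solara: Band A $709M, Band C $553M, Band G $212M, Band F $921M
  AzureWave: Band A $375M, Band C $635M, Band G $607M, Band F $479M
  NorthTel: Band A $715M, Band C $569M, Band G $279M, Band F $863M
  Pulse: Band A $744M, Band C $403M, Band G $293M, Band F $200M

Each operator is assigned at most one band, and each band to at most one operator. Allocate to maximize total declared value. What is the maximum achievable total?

Maximum total: $2841M

Optimal: Solara→Band F ($921M), AzureWave→Band G ($607M), NorthTel→Band C ($569M), Pulse→Band A ($744M) — total 921+607+569+744 = $2841M.
Row-greedy (each operator in turn takes its best remaining band) gives $2564M, worse by 277.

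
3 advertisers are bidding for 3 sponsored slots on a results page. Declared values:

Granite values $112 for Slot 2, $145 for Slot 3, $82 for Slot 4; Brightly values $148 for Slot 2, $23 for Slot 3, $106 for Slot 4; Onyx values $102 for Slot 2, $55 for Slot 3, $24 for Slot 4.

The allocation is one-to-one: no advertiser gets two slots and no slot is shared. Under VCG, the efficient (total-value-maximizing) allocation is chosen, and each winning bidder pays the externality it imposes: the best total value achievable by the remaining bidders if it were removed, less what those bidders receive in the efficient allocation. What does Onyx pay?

Onyx pays $42.

Efficient allocation: Granite→Slot 3 ($145), Brightly→Slot 4 ($106), Onyx→Slot 2 ($102); total welfare W = $353.
Onyx receives Slot 2 at value $102, so the others get W − 102 = $251.
Without Onyx: best allocation of the remaining 2 bidders over all 3 slots is Granite→Slot 3 ($145), Brightly→Slot 2 ($148), total $293.
VCG payment = (others' best without Onyx) − (others' welfare with Onyx) = 293 − 251 = $42.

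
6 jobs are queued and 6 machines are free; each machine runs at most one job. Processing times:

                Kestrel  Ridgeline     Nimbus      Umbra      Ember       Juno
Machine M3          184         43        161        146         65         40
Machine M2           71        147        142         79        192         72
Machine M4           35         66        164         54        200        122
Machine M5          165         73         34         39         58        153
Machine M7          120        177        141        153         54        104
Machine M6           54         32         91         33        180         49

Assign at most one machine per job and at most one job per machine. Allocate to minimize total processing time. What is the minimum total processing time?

Minimum total: 271 min

Optimal: Kestrel→Machine M4 (35 min), Ridgeline→Machine M3 (43 min), Nimbus→Machine M5 (34 min), Umbra→Machine M6 (33 min), Ember→Machine M7 (54 min), Juno→Machine M2 (72 min) — total 35+43+34+33+54+72 = 271 min.
Min-entry greedy (repeatedly take the single cheapest remaining cell) gives 274 min, worse by 3.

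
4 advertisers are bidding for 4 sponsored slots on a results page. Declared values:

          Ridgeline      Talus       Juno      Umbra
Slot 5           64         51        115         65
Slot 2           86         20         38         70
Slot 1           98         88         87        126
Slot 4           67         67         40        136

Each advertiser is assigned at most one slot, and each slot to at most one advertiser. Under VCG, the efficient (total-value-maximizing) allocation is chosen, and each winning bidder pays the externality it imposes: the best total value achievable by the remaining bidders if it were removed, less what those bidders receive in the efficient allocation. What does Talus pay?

Talus pays $12.

Efficient allocation: Ridgeline→Slot 2 ($86), Talus→Slot 1 ($88), Juno→Slot 5 ($115), Umbra→Slot 4 ($136); total welfare W = $425.
Talus receives Slot 1 at value $88, so the others get W − 88 = $337.
Without Talus: best allocation of the remaining 3 bidders over all 4 slots is Ridgeline→Slot 1 ($98), Juno→Slot 5 ($115), Umbra→Slot 4 ($136), total $349.
VCG payment = (others' best without Talus) − (others' welfare with Talus) = 349 − 337 = $12.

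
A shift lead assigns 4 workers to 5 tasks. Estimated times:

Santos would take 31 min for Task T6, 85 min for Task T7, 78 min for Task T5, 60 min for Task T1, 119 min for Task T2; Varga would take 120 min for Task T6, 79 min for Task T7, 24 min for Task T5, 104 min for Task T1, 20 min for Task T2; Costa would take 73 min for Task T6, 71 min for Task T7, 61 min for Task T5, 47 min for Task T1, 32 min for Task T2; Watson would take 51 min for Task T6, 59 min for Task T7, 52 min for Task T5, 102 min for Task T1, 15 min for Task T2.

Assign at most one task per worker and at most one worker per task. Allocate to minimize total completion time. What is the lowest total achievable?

Minimum total: 117 min

This is a one-to-one assignment (minimum-cost bipartite matching).
Optimal: Santos→Task T6 (31 min), Varga→Task T5 (24 min), Costa→Task T1 (47 min), Watson→Task T2 (15 min) — total 31+24+47+15 = 117 min.
Column-greedy (each task in turn goes to its cheapest remaining worker) gives 161 min, worse by 44.
Next-best assignment: Santos→Task T6, Varga→Task T5, Costa→Task T7, Watson→Task T2 = 141 min.
Swapping Santos↔Watson (Santos→Task T2 119 min, Watson→Task T6 51 min) adds 124.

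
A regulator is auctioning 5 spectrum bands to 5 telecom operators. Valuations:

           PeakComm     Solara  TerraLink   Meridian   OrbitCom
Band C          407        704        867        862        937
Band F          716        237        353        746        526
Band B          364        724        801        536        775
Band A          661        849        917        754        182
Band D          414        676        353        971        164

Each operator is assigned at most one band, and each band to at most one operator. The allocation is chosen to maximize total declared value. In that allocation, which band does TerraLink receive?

Optimal: PeakComm→Band F ($716M), Solara→Band A ($849M), TerraLink→Band B ($801M), Meridian→Band D ($971M), OrbitCom→Band C ($937M) — total 716+849+801+971+937 = $4274M.
Swapping Meridian↔PeakComm (Meridian→Band F $746M, PeakComm→Band D $414M) loses 527.
Every other assignment is strictly worse.
TerraLink's own top band is Band A ($917M), but forcing TerraLink→Band A and reassigning the rest optimally gives only $4265M — worse by 9.

TerraLink receives Band B.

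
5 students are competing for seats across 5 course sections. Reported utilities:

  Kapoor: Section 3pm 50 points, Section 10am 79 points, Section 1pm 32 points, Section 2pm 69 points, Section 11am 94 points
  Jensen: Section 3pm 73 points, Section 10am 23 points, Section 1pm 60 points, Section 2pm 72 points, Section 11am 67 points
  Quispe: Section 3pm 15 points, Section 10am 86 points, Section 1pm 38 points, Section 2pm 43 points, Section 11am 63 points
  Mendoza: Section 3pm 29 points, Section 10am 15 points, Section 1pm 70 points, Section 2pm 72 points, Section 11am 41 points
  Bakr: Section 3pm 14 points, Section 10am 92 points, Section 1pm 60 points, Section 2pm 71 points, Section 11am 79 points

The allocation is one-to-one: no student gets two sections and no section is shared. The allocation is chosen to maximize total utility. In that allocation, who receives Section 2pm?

This is a one-to-one assignment (maximum-weight bipartite matching).
Optimal: Kapoor→Section 11am (94 points), Jensen→Section 3pm (73 points), Quispe→Section 10am (86 points), Mendoza→Section 1pm (70 points), Bakr→Section 2pm (71 points) — total 94+73+86+70+71 = 394 points.
Swapping Quispe↔Jensen (Quispe→Section 3pm 15 points, Jensen→Section 10am 23 points) loses 121.
Bakr's own top section is Section 10am (92 points), but forcing Bakr→Section 10am and reassigning the rest optimally gives only 372 points — worse by 22.

Bakr receives Section 2pm.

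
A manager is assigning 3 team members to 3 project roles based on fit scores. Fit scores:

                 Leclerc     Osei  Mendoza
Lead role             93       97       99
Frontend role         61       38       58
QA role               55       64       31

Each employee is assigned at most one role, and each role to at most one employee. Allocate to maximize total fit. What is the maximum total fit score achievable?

Optimal: Leclerc→Frontend role (61 pts), Osei→QA role (64 pts), Mendoza→Lead role (99 pts) — total 61+64+99 = 224 pts.
Row-greedy (each employee in turn takes its best remaining role) gives 215 pts, worse by 9.
Every other assignment is strictly worse.

Max total: 224 pts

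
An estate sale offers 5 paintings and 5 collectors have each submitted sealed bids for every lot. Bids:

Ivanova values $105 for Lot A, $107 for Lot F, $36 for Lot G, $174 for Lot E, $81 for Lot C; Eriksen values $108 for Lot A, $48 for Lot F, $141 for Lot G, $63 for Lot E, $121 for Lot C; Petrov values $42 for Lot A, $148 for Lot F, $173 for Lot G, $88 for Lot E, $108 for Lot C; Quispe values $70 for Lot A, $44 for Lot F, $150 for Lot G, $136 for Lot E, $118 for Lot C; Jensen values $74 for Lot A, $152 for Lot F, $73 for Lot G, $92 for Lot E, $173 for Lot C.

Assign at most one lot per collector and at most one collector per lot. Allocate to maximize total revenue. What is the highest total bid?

Maximum total: $753

Optimal: Ivanova→Lot E ($174), Eriksen→Lot A ($108), Petrov→Lot F ($148), Quispe→Lot G ($150), Jensen→Lot C ($173) — total 174+108+148+150+173 = $753.
Row-greedy (each collector in turn takes its best remaining lot) gives $655, worse by 98.
Next-best assignment: Ivanova→Lot E, Eriksen→Lot A, Petrov→Lot G, Quispe→Lot C, Jensen→Lot F = $725.
Swapping Petrov↔Quispe (Petrov→Lot G $173, Quispe→Lot F $44) loses 81.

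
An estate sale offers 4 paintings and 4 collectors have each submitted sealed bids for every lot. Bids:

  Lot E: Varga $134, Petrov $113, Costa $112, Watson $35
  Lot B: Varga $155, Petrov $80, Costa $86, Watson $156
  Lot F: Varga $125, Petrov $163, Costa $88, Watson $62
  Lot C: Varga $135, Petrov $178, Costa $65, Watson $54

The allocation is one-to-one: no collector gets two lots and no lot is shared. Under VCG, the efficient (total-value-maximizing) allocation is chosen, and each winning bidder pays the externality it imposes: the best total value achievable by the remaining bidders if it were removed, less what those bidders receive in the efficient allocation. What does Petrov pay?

Petrov pays $10.

Efficient allocation: Varga→Lot F ($125), Petrov→Lot C ($178), Costa→Lot E ($112), Watson→Lot B ($156); total welfare W = $571.
Petrov receives Lot C at value $178, so the others get W − 178 = $393.
Without Petrov: best allocation of the remaining 3 bidders over all 4 lots is Varga→Lot C ($135), Costa→Lot E ($112), Watson→Lot B ($156), total $403.
VCG payment = (others' best without Petrov) − (others' welfare with Petrov) = 403 − 393 = $10.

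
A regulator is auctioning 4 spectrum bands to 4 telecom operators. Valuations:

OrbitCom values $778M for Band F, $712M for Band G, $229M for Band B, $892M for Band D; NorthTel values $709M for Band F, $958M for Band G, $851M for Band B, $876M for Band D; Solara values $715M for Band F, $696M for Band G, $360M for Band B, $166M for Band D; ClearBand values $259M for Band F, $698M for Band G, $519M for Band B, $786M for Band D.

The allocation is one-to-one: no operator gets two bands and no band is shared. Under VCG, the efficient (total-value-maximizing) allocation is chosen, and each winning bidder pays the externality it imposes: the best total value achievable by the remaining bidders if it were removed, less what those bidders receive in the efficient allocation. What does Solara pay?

Solara pays $81M.

Efficient allocation: OrbitCom→Band D ($892M), NorthTel→Band B ($851M), Solara→Band F ($715M), ClearBand→Band G ($698M); total welfare W = $3156M.
Solara receives Band F at value $715M, so the others get W − 715 = $2441M.
Without Solara: best allocation of the remaining 3 bidders over all 4 bands is OrbitCom→Band F ($778M), NorthTel→Band G ($958M), ClearBand→Band D ($786M), total $2522M.
VCG payment = (others' best without Solara) − (others' welfare with Solara) = 2522 − 2441 = $81M.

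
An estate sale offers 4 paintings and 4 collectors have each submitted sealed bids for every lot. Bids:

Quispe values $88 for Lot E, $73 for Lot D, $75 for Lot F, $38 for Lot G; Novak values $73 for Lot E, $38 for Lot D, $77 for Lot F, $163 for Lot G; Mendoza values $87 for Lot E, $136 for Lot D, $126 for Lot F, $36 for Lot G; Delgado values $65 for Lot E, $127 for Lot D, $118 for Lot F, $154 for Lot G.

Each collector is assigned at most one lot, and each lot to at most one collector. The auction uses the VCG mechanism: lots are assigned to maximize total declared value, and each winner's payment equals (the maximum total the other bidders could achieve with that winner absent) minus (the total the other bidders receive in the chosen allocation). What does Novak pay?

Novak pays $36.

Efficient allocation: Quispe→Lot E ($88), Novak→Lot G ($163), Mendoza→Lot D ($136), Delgado→Lot F ($118); total welfare W = $505.
Novak receives Lot G at value $163, so the others get W − 163 = $342.
Without Novak: best allocation of the remaining 3 bidders over all 4 lots is Quispe→Lot E ($88), Mendoza→Lot D ($136), Delgado→Lot G ($154), total $378.
VCG payment = (others' best without Novak) − (others' welfare with Novak) = 378 − 342 = $36.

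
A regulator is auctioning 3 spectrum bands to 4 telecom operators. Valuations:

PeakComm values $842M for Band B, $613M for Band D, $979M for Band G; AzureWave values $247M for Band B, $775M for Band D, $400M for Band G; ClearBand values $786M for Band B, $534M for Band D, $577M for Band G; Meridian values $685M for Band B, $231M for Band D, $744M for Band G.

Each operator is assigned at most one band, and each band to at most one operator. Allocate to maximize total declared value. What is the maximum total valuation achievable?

Max total: $2540M

Optimal: ClearBand→Band B ($786M), AzureWave→Band D ($775M), PeakComm→Band G ($979M) — total 786+775+979 = $2540M.
Column-greedy (each band in turn goes to its best remaining operator) gives $2361M, worse by 179.
Swapping AzureWave↔PeakComm (AzureWave→Band G $400M, PeakComm→Band D $613M) loses 741.
Checked against all permutations: $2540M is optimal.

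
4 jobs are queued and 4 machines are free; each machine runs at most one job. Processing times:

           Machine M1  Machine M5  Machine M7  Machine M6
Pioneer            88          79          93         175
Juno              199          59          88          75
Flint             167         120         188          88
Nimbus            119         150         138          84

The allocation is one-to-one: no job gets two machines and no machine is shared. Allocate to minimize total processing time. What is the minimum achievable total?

Min total: 359 min

Optimal: Pioneer→Machine M7 (93 min), Juno→Machine M5 (59 min), Flint→Machine M6 (88 min), Nimbus→Machine M1 (119 min) — total 93+59+88+119 = 359 min.
Swapping Juno↔Pioneer (Juno→Machine M7 88 min, Pioneer→Machine M5 79 min) adds 15.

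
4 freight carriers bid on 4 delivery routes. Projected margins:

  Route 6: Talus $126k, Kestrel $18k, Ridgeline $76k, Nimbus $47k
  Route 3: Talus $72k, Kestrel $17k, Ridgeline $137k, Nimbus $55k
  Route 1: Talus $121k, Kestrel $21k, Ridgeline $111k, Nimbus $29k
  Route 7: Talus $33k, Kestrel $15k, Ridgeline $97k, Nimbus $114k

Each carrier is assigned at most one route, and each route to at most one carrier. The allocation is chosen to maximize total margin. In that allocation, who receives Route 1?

Optimal: Talus→Route 6 ($126k), Kestrel→Route 1 ($21k), Ridgeline→Route 3 ($137k), Nimbus→Route 7 ($114k) — total 126+21+137+114 = $398k.
Column-greedy (each route in turn goes to its best remaining carrier) gives $307k, worse by 91.

Kestrel receives Route 1.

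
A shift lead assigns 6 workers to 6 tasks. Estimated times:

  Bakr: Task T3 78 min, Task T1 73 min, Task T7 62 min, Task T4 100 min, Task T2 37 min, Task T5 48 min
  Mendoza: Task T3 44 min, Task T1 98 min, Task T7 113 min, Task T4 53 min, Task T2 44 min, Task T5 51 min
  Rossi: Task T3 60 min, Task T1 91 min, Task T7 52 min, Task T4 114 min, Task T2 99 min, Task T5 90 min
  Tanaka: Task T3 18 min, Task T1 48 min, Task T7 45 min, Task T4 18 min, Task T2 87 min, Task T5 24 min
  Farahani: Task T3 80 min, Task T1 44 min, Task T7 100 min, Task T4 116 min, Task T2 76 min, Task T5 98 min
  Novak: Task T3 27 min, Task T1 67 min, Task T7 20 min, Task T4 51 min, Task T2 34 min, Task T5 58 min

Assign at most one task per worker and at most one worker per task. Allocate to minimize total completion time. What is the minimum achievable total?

This is a one-to-one assignment (minimum-cost bipartite matching).
Optimal: Bakr→Task T2 (37 min), Mendoza→Task T5 (51 min), Rossi→Task T7 (52 min), Tanaka→Task T4 (18 min), Farahani→Task T1 (44 min), Novak→Task T3 (27 min) — total 37+51+52+18+44+27 = 229 min.
Min-entry greedy (repeatedly take the single cheapest remaining cell) gives 284 min, worse by 55.
Swapping Bakr↔Mendoza (Bakr→Task T5 48 min, Mendoza→Task T2 44 min) adds 4.

Minimum total: 229 min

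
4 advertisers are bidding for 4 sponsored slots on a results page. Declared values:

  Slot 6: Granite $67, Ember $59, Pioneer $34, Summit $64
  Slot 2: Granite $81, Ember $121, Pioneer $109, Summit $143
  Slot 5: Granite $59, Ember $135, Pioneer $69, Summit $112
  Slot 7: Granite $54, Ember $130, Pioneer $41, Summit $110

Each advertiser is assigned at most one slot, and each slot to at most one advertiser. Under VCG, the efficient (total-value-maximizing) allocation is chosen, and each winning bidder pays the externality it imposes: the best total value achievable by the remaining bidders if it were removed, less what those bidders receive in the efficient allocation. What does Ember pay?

Ember pays $2.

Efficient allocation: Granite→Slot 6 ($67), Ember→Slot 5 ($135), Pioneer→Slot 2 ($109), Summit→Slot 7 ($110); total welfare W = $421.
Ember receives Slot 5 at value $135, so the others get W − 135 = $286.
Without Ember: best allocation of the remaining 3 bidders over all 4 slots is Granite→Slot 6 ($67), Pioneer→Slot 2 ($109), Summit→Slot 5 ($112), total $288.
VCG payment = (others' best without Ember) − (others' welfare with Ember) = 288 − 286 = $2.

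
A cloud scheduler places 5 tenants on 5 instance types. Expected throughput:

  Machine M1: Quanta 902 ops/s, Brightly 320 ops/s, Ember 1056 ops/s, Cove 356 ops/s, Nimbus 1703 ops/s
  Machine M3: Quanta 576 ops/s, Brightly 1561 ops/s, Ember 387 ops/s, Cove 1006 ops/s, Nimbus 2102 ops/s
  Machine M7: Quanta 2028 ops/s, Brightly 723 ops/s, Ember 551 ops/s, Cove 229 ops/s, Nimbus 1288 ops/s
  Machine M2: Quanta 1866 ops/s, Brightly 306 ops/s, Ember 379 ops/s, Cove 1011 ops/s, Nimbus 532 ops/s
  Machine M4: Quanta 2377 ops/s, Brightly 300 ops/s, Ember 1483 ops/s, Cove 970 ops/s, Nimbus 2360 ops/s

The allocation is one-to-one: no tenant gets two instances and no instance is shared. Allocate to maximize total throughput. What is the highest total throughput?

This is a one-to-one assignment (maximum-weight bipartite matching).
Optimal: Quanta→Machine M7 (2028 ops/s), Brightly→Machine M3 (1561 ops/s), Ember→Machine M1 (1056 ops/s), Cove→Machine M2 (1011 ops/s), Nimbus→Machine M4 (2360 ops/s) — total 2028+1561+1056+1011+2360 = 8016 ops/s.
Row-greedy (each tenant in turn takes its best remaining instance) gives 7293 ops/s, worse by 723.

Max total: 8016 ops/s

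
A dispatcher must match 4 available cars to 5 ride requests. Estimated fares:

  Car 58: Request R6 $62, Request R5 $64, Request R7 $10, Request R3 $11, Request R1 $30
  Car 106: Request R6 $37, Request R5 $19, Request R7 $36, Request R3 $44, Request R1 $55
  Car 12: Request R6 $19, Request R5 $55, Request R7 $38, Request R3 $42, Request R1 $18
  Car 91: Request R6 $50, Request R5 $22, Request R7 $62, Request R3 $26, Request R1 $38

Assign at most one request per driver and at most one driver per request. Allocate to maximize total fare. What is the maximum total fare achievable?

This is the linear assignment problem.
Optimal: Car 58→Request R6 ($62), Car 106→Request R1 ($55), Car 12→Request R5 ($55), Car 91→Request R7 ($62) — total 62+55+55+62 = $234.
Swapping Car 91↔Car 106 (Car 91→Request R1 $38, Car 106→Request R7 $36) loses 43.
Every other assignment is strictly worse.

Maximum total: $234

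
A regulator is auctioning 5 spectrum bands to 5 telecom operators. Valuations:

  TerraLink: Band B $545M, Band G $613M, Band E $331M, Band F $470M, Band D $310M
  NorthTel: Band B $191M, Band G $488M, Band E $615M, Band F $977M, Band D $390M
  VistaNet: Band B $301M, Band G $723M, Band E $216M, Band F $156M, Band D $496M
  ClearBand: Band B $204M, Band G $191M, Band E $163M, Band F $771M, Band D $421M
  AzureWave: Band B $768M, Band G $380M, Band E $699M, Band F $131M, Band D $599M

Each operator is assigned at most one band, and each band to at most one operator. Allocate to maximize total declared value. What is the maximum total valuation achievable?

Max total: $3365M

Treat this as an assignment problem: match each operator to one band.
Optimal: TerraLink→Band B ($545M), NorthTel→Band F ($977M), VistaNet→Band G ($723M), ClearBand→Band D ($421M), AzureWave→Band E ($699M) — total 545+977+723+421+699 = $3365M.
Column-greedy (each band in turn goes to its best remaining operator) gives $3187M, worse by 178.
Swapping VistaNet↔NorthTel (VistaNet→Band F $156M, NorthTel→Band G $488M) loses 1056.
Checked against all permutations: $3365M is optimal.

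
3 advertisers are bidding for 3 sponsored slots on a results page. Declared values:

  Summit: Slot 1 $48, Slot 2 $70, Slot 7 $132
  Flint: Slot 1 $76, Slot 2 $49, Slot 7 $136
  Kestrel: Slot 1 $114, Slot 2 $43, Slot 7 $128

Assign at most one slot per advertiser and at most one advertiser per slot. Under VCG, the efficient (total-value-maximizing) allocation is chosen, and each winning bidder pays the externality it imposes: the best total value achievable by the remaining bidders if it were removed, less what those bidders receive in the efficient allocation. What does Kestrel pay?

Efficient allocation: Summit→Slot 2 ($70), Flint→Slot 7 ($136), Kestrel→Slot 1 ($114); total welfare W = $320.
Kestrel receives Slot 1 at value $114, so the others get W − 114 = $206.
Without Kestrel: best allocation of the remaining 2 bidders over all 3 slots is Summit→Slot 7 ($132), Flint→Slot 1 ($76), total $208.
VCG payment = (others' best without Kestrel) − (others' welfare with Kestrel) = 208 − 206 = $2.

Kestrel pays $2.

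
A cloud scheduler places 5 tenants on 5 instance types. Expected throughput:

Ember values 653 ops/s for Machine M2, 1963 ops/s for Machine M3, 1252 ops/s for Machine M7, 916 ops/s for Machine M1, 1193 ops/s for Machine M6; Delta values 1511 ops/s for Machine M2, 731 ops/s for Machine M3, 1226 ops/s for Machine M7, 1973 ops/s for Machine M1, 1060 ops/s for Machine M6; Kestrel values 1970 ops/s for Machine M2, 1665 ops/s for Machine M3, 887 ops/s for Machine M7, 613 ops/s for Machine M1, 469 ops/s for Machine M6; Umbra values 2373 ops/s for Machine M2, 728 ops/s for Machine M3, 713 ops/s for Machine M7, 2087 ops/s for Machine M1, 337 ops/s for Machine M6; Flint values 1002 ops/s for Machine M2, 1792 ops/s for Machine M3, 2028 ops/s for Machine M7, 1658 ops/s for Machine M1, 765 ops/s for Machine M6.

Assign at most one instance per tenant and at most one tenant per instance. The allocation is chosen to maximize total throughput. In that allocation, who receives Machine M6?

This is a one-to-one assignment (maximum-weight bipartite matching).
Optimal: Ember→Machine M6 (1193 ops/s), Delta→Machine M1 (1973 ops/s), Kestrel→Machine M3 (1665 ops/s), Umbra→Machine M2 (2373 ops/s), Flint→Machine M7 (2028 ops/s) — total 1193+1973+1665+2373+2028 = 9232 ops/s.
Checked against all permutations: 9232 ops/s is optimal.
Ember's own top instance is Machine M3 (1963 ops/s), but forcing Ember→Machine M3 and reassigning the rest optimally gives only 9108 ops/s — worse by 124.

Ember receives Machine M6.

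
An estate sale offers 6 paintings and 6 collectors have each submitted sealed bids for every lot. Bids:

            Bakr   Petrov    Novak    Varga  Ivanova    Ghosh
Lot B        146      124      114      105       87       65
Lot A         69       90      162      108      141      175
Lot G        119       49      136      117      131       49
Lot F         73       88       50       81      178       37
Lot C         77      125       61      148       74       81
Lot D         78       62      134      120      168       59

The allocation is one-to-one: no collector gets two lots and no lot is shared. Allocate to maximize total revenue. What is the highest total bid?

Optimal: Bakr→Lot B ($146), Petrov→Lot C ($125), Novak→Lot G ($136), Varga→Lot D ($120), Ivanova→Lot F ($178), Ghosh→Lot A ($175) — total 146+125+136+120+178+175 = $880.
Column-greedy (each lot in turn goes to its best remaining collector) gives $845, worse by 35.
No other one-to-one assignment exceeds $880.

Maximum total: $880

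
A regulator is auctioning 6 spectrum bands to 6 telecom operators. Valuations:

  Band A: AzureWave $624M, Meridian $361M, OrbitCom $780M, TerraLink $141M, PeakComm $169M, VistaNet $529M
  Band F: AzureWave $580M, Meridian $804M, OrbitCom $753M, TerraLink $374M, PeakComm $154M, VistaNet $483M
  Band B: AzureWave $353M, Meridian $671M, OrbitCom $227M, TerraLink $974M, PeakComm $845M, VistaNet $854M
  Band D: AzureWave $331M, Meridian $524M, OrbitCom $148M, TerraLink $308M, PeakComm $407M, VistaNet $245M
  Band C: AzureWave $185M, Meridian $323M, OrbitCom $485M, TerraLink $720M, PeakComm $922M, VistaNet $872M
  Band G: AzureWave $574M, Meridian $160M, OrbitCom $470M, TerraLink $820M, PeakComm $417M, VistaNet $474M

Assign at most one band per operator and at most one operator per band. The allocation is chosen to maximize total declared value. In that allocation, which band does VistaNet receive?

VistaNet receives Band B.

Optimal: AzureWave→Band D ($331M), Meridian→Band F ($804M), OrbitCom→Band A ($780M), TerraLink→Band G ($820M), PeakComm→Band C ($922M), VistaNet→Band B ($854M) — total 331+804+780+820+922+854 = $4511M.
Row-greedy (each operator in turn takes its best remaining band) gives $3549M, worse by 962.
Swapping Meridian↔PeakComm (Meridian→Band C $323M, PeakComm→Band F $154M) loses 1249.
VistaNet's own top band is Band C ($872M), but forcing VistaNet→Band C and reassigning the rest optimally gives only $4452M — worse by 59.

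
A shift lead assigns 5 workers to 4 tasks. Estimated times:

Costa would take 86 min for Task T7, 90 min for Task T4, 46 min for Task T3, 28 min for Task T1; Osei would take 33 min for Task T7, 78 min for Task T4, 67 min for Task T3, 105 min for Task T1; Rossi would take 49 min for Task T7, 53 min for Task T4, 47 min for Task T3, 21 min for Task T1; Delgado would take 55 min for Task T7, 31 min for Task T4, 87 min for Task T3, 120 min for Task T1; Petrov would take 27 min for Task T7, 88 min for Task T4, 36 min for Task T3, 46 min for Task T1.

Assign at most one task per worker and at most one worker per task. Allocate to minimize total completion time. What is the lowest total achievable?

Optimal: Osei→Task T7 (33 min), Delgado→Task T4 (31 min), Petrov→Task T3 (36 min), Rossi→Task T1 (21 min) — total 33+31+36+21 = 121 min.
Row-greedy (each worker in turn takes its cheapest remaining task) gives 139 min, worse by 18.
Next-best assignment: Petrov→Task T7, Delgado→Task T4, Costa→Task T3, Rossi→Task T1 = 125 min.
Swapping Osei↔Delgado (Osei→Task T4 78 min, Delgado→Task T7 55 min) adds 69.
Checked against all permutations: 121 min is optimal.

Minimum total: 121 min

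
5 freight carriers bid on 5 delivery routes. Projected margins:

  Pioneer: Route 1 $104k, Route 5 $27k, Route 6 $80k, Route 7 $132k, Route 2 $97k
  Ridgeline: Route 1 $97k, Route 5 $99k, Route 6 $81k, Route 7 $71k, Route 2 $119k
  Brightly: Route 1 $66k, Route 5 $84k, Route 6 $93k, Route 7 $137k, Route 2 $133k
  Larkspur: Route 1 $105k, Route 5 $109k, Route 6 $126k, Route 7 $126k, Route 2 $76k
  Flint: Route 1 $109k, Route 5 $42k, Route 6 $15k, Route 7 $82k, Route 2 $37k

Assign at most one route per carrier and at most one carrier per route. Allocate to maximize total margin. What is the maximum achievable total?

Optimal: Pioneer→Route 7 ($132k), Ridgeline→Route 5 ($99k), Brightly→Route 2 ($133k), Larkspur→Route 6 ($126k), Flint→Route 1 ($109k) — total 132+99+133+126+109 = $599k.
Row-greedy (each carrier in turn takes its best remaining route) gives $562k, worse by 37.
Next-best assignment: Pioneer→Route 7, Ridgeline→Route 2, Brightly→Route 5, Larkspur→Route 6, Flint→Route 1 = $570k.
Swapping Pioneer↔Brightly (Pioneer→Route 2 $97k, Brightly→Route 7 $137k) loses 31.

Maximum total: $599k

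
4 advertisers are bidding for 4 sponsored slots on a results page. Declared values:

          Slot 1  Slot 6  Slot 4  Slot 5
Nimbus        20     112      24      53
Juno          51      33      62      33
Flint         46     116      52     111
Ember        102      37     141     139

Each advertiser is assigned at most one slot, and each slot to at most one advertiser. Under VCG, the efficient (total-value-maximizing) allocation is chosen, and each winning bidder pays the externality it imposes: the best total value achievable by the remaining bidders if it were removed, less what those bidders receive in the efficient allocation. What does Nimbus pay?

Nimbus pays $14.

Efficient allocation: Nimbus→Slot 6 ($112), Juno→Slot 1 ($51), Flint→Slot 5 ($111), Ember→Slot 4 ($141); total welfare W = $415.
Nimbus receives Slot 6 at value $112, so the others get W − 112 = $303.
Without Nimbus: best allocation of the remaining 3 bidders over all 4 slots is Juno→Slot 4 ($62), Flint→Slot 6 ($116), Ember→Slot 5 ($139), total $317.
VCG payment = (others' best without Nimbus) − (others' welfare with Nimbus) = 317 − 303 = $14.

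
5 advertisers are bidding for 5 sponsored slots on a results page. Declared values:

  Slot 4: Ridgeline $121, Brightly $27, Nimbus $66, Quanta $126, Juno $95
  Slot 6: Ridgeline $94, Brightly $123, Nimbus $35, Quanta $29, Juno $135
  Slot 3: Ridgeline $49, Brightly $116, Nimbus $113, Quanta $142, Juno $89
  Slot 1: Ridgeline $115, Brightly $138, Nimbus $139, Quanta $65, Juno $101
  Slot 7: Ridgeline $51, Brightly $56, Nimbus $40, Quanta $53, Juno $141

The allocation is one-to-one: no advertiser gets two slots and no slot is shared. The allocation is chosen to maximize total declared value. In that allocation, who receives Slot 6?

Treat this as an assignment problem: match each advertiser to one slot.
Optimal: Ridgeline→Slot 4 ($121), Brightly→Slot 6 ($123), Nimbus→Slot 1 ($139), Quanta→Slot 3 ($142), Juno→Slot 7 ($141) — total 121+123+139+142+141 = $666.
Column-greedy (each slot in turn goes to its best remaining advertiser) gives $567, worse by 99.
Checked against all permutations: $666 is optimal.
Brightly's own top slot is Slot 1 ($138), but forcing Brightly→Slot 1 and reassigning the rest optimally gives only $612 — worse by 54.

Brightly receives Slot 6.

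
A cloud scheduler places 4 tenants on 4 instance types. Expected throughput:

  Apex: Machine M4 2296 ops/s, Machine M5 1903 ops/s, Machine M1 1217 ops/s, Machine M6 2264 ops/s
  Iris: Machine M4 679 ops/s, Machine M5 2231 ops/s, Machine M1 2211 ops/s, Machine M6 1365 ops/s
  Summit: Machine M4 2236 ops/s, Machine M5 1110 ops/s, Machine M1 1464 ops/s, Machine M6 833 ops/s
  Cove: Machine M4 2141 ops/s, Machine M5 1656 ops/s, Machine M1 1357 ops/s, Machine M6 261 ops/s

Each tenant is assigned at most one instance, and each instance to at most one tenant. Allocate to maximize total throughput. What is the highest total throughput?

Treat this as an assignment problem: match each tenant to one instance.
Optimal: Apex→Machine M6 (2264 ops/s), Iris→Machine M1 (2211 ops/s), Summit→Machine M4 (2236 ops/s), Cove→Machine M5 (1656 ops/s) — total 2264+2211+2236+1656 = 8367 ops/s.
Column-greedy (each instance in turn goes to its best remaining tenant) gives 6252 ops/s, worse by 2115.
Next-best assignment: Apex→Machine M6, Iris→Machine M5, Summit→Machine M1, Cove→Machine M4 = 8100 ops/s.
Every other assignment is strictly worse.

Maximum total: 8367 ops/s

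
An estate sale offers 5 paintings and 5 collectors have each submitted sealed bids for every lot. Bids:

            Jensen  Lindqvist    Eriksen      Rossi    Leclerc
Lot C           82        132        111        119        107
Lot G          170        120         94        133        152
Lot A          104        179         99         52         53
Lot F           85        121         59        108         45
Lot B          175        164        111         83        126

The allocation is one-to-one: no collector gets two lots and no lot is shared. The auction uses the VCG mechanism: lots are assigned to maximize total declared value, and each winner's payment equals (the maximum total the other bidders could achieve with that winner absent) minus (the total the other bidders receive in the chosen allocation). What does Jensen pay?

Efficient allocation: Jensen→Lot B ($175), Lindqvist→Lot A ($179), Eriksen→Lot C ($111), Rossi→Lot F ($108), Leclerc→Lot G ($152); total welfare W = $725.
Jensen receives Lot B at value $175, so the others get W − 175 = $550.
Without Jensen: best allocation of the remaining 4 bidders over all 5 lots is Lindqvist→Lot A ($179), Eriksen→Lot B ($111), Rossi→Lot C ($119), Leclerc→Lot G ($152), total $561.
VCG payment = (others' best without Jensen) − (others' welfare with Jensen) = 561 − 550 = $11.

Jensen pays $11.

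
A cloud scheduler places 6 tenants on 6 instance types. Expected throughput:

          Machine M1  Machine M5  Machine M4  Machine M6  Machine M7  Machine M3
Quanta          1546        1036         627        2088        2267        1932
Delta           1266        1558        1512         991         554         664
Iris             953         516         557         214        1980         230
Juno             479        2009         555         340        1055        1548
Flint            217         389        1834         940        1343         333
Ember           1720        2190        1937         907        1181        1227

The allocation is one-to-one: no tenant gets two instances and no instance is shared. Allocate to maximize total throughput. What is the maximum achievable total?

Maximum total: 10906 ops/s

Optimal: Quanta→Machine M6 (2088 ops/s), Delta→Machine M1 (1266 ops/s), Iris→Machine M7 (1980 ops/s), Juno→Machine M3 (1548 ops/s), Flint→Machine M4 (1834 ops/s), Ember→Machine M5 (2190 ops/s) — total 2088+1266+1980+1548+1834+2190 = 10906 ops/s.
Row-greedy (each tenant in turn takes its best remaining instance) gives 9067 ops/s, worse by 1839.
Next-best assignment: Quanta→Machine M6, Delta→Machine M5, Iris→Machine M7, Juno→Machine M3, Flint→Machine M4, Ember→Machine M1 = 10728 ops/s.
No other one-to-one assignment exceeds 10906 ops/s.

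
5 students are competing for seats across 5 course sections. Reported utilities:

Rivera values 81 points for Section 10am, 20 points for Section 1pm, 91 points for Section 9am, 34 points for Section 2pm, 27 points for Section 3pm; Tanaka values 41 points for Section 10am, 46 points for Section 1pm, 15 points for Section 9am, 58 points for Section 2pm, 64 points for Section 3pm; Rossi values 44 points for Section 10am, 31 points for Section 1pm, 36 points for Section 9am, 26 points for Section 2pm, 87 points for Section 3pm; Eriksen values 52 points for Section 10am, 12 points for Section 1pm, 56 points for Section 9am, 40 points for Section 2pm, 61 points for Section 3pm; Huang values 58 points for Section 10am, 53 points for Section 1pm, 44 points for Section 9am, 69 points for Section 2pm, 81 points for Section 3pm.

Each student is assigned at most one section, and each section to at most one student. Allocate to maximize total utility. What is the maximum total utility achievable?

Optimal: Rivera→Section 9am (91 points), Tanaka→Section 1pm (46 points), Rossi→Section 3pm (87 points), Eriksen→Section 10am (52 points), Huang→Section 2pm (69 points) — total 91+46+87+52+69 = 345 points.
Column-greedy (each section in turn goes to its best remaining student) gives 335 points, worse by 10.
Next-best assignment: Rivera→Section 9am, Tanaka→Section 2pm, Rossi→Section 3pm, Eriksen→Section 10am, Huang→Section 1pm = 341 points.

Max total: 345 points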